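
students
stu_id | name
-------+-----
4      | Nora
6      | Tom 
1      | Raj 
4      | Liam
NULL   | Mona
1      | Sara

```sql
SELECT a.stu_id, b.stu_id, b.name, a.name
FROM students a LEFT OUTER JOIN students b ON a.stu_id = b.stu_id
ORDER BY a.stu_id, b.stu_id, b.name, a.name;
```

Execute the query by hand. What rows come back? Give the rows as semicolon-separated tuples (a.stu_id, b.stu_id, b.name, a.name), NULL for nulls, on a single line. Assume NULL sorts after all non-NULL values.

(1, 1, Raj, Raj); (1, 1, Raj, Sara); (1, 1, Sara, Raj); (1, 1, Sara, Sara); (4, 4, Liam, Liam); (4, 4, Liam, Nora); (4, 4, Nora, Liam); (4, 4, Nora, Nora); (6, 6, Tom, Tom); (NULL, NULL, NULL, Mona)

LEFT JOIN keeps every row from `students a`; unmatched rows get NULL for `students b`'s columns.
Matching on a.stu_id = b.stu_id. A NULL in a compared column never satisfies the condition.
- a[0] stu_id=4 → 2 match(es) in b → 2 row(s).
- a[1] stu_id=6 → 1 match(es) in b → 1 row(s).
- a[2] stu_id=1 → 2 match(es) in b → 2 row(s).
- a[3] stu_id=4 → 2 match(es) in b → 2 row(s).
- a[4] stu_id=NULL → no match; kept with NULLs on the b side.
- a[5] stu_id=1 → 2 match(es) in b → 2 row(s).
After projecting and ordering:
a.stu_id | b.stu_id | b.name | a.name
1 | 1 | Raj | Raj
1 | 1 | Raj | Sara
1 | 1 | Sara | Raj
1 | 1 | Sara | Sara
4 | 4 | Liam | Liam
4 | 4 | Liam | Nora
4 | 4 | Nora | Liam
4 | 4 | Nora | Nora
6 | 6 | Tom | Tom
NULL | NULL | NULL | Mona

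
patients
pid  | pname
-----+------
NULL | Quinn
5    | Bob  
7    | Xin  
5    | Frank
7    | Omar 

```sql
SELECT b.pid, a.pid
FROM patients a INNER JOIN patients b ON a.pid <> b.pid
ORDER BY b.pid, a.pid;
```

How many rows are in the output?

8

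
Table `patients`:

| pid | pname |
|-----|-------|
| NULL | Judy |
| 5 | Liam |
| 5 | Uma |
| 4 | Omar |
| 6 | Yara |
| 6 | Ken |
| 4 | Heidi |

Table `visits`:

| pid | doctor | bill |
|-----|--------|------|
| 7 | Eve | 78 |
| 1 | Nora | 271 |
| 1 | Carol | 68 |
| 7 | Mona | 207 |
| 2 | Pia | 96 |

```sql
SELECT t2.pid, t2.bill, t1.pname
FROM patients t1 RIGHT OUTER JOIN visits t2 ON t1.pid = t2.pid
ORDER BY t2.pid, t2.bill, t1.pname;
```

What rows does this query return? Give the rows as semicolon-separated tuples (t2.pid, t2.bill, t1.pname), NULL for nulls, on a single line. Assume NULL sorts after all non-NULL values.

(1, 68, NULL); (1, 271, NULL); (2, 96, NULL); (7, 78, NULL); (7, 207, NULL)

RIGHT JOIN keeps every row from `visits`; unmatched rows get NULL for `patients`'s columns.
Matching on t1.pid = t2.pid. A NULL in a compared column never satisfies the condition.
- t1 row (pid=NULL): no match.
- t1 row (pid=5): no match.
- t1 row (pid=5): no match.
- t1 row (pid=4): no match.
- t1 row (pid=6): no match.
- t1 row (pid=6): no match.
- t1 row (pid=4): no match.
- 5 t2 row(s) had no t1 match → kept, t1 columns NULL.
After projecting and ordering:
t2.pid | t2.bill | t1.pname
1 | 68 | NULL
1 | 271 | NULL
2 | 96 | NULL
7 | 78 | NULL
7 | 207 | NULL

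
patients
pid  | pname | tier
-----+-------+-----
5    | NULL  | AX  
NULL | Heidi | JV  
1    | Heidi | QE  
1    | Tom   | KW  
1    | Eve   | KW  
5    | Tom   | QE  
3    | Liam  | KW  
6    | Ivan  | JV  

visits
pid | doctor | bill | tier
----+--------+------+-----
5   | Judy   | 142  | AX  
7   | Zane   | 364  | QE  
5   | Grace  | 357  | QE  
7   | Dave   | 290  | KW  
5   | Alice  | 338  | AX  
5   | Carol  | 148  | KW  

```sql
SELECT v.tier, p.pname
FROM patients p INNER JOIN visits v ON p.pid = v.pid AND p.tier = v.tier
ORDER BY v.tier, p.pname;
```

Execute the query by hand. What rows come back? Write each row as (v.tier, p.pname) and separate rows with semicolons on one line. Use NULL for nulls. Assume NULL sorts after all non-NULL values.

(AX, NULL); (AX, NULL); (QE, Tom)

INNER JOIN keeps only pairs where the ON condition holds.
Matching on p.pid = v.pid AND p.tier = v.tier. A NULL in a compared column never satisfies the condition.
- p (pid=5, tier=AX) pairs with 2 row(s) of v.
- p (pid=NULL, tier=JV) has no partner → excluded.
- p (pid=1, tier=QE) has no partner → excluded.
- p (pid=1, tier=KW) has no partner → excluded.
- p (pid=1, tier=KW) has no partner → excluded.
- p (pid=5, tier=QE) pairs with 1 row(s) of v.
- p (pid=3, tier=KW) has no partner → excluded.
- p (pid=6, tier=JV) has no partner → excluded.
After projecting and ordering:
v.tier | p.pname
AX | NULL
AX | NULL
QE | Tom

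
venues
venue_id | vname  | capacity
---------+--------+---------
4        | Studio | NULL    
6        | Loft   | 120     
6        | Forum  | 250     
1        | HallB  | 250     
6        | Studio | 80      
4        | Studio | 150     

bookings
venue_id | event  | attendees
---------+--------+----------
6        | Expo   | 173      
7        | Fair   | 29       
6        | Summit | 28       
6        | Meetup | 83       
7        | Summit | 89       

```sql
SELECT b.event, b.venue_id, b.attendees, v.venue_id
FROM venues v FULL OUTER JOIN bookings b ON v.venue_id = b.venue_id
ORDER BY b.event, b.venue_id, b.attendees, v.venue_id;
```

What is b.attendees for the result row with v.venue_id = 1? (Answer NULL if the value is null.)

FULL OUTER JOIN keeps every row from both sides; unmatched rows get NULL for the other side's columns.
Matching on v.venue_id = b.venue_id.
Matched pairs: 9; unmatched v rows kept: 3; unmatched b rows kept: 2.

NULL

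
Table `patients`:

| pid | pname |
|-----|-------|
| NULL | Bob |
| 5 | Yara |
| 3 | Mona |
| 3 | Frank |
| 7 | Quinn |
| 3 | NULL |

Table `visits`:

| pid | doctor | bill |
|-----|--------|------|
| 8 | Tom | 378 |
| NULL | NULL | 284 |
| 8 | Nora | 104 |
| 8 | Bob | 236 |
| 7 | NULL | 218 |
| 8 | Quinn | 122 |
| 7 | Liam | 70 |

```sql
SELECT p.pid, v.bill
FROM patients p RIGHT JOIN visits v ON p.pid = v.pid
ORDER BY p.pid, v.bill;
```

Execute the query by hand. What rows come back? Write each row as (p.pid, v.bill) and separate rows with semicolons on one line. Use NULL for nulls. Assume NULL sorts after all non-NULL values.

(7, 70); (7, 218); (NULL, 104); (NULL, 122); (NULL, 236); (NULL, 284); (NULL, 378)

RIGHT JOIN keeps every row from `visits`; unmatched rows get NULL for `patients`'s columns.
Matching on p.pid = v.pid. A NULL in a compared column never satisfies the condition.
Matched pairs: 2; unmatched v rows kept: 5.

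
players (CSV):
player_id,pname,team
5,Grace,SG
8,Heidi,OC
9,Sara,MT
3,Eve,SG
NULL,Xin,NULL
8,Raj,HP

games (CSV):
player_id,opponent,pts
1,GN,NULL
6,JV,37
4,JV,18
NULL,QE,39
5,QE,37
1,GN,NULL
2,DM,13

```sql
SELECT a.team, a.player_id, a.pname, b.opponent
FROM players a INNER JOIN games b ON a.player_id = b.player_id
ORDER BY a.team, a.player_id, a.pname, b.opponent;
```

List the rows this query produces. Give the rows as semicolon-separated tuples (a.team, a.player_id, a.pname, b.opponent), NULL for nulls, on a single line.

INNER JOIN keeps only pairs where the ON condition holds.
Matching on a.player_id = b.player_id. A NULL in a compared column never satisfies the condition.
- a[0] player_id=5 → 1 match(es) in b → 1 row(s).
- a[1] player_id=8 → no match; dropped.
- a[2] player_id=9 → no match; dropped.
- a[3] player_id=3 → no match; dropped.
- a[4] player_id=NULL → no match; dropped.
- a[5] player_id=8 → no match; dropped.
After projecting and ordering:
a.team | a.player_id | a.pname | b.opponent
SG | 5 | Grace | QE

(SG, 5, Grace, QE)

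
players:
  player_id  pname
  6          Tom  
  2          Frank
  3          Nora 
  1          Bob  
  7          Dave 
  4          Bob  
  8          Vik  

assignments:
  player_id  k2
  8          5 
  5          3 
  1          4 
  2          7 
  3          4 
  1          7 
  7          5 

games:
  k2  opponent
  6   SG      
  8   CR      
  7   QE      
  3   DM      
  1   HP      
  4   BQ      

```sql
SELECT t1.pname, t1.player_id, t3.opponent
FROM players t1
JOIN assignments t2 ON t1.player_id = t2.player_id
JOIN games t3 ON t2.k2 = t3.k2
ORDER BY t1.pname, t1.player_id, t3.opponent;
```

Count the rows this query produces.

4

Step 1 — t1 INNER JOIN t2 on player_id → 6 row(s).
Then INNER JOIN `games t3` on k2: keep only rows whose t2.k2 appears in t3.
Result: 4 row(s).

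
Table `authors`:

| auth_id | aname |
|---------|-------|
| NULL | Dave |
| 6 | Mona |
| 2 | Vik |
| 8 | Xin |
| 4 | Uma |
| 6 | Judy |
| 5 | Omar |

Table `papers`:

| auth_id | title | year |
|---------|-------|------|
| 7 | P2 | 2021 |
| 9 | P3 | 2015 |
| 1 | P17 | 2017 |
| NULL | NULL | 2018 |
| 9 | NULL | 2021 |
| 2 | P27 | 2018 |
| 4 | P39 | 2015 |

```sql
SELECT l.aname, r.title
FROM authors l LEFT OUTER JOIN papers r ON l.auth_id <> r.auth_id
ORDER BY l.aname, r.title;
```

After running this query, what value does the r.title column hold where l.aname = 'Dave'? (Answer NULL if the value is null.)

LEFT JOIN keeps every row from `authors`; unmatched rows get NULL for `papers`'s columns.
Matching on l.auth_id <> r.auth_id. A NULL in a compared column never satisfies the condition.
- l row (auth_id=NULL): no match → kept, r columns NULL.
- l row (auth_id=6): matches 6 r row(s) → 6 output row(s).
- l row (auth_id=2): matches 5 r row(s) → 5 output row(s).
- l row (auth_id=8): matches 6 r row(s) → 6 output row(s).
- l row (auth_id=4): matches 5 r row(s) → 5 output row(s).
- l row (auth_id=6): matches 6 r row(s) → 6 output row(s).
- l row (auth_id=5): matches 6 r row(s) → 6 output row(s).

NULL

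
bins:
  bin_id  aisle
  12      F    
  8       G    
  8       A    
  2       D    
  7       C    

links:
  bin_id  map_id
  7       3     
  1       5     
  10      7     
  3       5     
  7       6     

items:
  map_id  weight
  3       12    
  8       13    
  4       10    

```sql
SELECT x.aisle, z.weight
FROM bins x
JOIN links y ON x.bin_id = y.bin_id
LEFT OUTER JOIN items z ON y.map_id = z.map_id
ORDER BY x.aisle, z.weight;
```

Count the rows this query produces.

2

Joins associate left-to-right: bins INNER JOIN links on bin_id gives 2 intermediate row(s).
Then LEFT JOIN `items z` on map_id: each of those 2 rows is kept; rows whose y.map_id has no match in z get NULL for z's columns.
Result: 2 row(s).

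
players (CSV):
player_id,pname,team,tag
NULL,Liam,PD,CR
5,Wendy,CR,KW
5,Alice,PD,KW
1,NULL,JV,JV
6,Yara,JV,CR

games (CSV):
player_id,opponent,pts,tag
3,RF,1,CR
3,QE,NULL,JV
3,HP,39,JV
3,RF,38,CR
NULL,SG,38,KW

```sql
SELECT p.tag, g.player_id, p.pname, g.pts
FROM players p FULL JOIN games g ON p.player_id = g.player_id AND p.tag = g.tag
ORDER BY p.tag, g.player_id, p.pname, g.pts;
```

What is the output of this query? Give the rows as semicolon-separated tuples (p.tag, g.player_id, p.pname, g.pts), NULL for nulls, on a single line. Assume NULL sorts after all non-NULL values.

(CR, NULL, Liam, NULL); (CR, NULL, Yara, NULL); (JV, NULL, NULL, NULL); (KW, NULL, Alice, NULL); (KW, NULL, Wendy, NULL); (NULL, 3, NULL, 1); (NULL, 3, NULL, 38); (NULL, 3, NULL, 39); (NULL, 3, NULL, NULL); (NULL, NULL, NULL, 38)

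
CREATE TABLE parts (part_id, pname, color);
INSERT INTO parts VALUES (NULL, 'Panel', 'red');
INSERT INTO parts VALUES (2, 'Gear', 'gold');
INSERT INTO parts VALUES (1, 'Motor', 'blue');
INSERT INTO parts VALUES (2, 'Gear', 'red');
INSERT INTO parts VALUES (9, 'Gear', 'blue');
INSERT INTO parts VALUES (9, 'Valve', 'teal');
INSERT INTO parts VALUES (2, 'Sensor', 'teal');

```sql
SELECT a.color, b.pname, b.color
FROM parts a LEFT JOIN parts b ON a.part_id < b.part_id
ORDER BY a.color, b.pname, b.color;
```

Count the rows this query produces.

14

LEFT JOIN keeps every row from `parts a`; unmatched rows get NULL for `parts b`'s columns.
Matching on a.part_id < b.part_id. A NULL in a compared column never satisfies the condition.
Matched pairs: 11; unmatched a rows kept: 3.
Total: 11 matched + 3 padded = 14 rows.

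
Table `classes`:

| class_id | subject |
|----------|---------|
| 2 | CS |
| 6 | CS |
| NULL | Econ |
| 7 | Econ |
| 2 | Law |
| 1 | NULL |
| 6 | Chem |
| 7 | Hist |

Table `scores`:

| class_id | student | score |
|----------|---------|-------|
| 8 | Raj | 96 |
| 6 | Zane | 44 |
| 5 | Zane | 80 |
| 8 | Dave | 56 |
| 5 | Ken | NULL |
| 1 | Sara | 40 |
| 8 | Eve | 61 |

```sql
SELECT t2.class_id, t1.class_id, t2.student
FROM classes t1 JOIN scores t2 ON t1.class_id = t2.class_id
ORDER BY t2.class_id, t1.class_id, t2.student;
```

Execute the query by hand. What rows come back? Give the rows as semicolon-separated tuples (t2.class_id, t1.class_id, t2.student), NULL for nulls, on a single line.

INNER JOIN keeps only pairs where the ON condition holds.
Matching on t1.class_id = t2.class_id. A NULL in a compared column never satisfies the condition.
- t1 (class_id=2) has no partner → excluded.
- t1 (class_id=6) pairs with 1 row(s) of t2.
- t1 (class_id=NULL) has no partner → excluded.
- t1 (class_id=7) has no partner → excluded.
- t1 (class_id=2) has no partner → excluded.
- t1 (class_id=1) pairs with 1 row(s) of t2.
- t1 (class_id=6) pairs with 1 row(s) of t2.
- t1 (class_id=7) has no partner → excluded.
After projecting and ordering:
t2.class_id | t1.class_id | t2.student
1 | 1 | Sara
6 | 6 | Zane
6 | 6 | Zane

(1, 1, Sara); (6, 6, Zane); (6, 6, Zane)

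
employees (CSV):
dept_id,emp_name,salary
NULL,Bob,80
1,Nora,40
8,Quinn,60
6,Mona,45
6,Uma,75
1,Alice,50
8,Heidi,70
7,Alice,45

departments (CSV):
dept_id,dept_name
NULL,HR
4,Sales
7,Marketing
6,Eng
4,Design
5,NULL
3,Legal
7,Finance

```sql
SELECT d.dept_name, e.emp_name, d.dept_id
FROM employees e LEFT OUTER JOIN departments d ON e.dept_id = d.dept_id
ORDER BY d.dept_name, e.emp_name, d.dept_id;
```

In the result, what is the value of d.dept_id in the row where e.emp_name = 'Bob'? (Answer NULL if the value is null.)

NULL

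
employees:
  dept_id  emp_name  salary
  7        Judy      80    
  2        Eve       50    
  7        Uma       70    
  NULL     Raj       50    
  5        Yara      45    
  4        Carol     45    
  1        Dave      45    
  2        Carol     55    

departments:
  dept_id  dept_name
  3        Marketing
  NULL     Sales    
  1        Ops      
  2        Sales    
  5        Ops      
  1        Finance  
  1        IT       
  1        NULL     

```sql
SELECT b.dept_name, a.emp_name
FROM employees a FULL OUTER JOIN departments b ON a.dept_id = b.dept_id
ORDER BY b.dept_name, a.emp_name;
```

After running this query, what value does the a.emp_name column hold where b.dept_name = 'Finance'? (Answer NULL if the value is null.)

FULL OUTER JOIN keeps every row from both sides; unmatched rows get NULL for the other side's columns.
Matching on a.dept_id = b.dept_id. A NULL in a compared column never satisfies the condition.
- a[0] dept_id=7 → no match; kept with NULLs on the b side.
- a[1] dept_id=2 → 1 match(es) in b → 1 row(s).
- a[2] dept_id=7 → no match; kept with NULLs on the b side.
- a[3] dept_id=NULL → no match; kept with NULLs on the b side.
- a[4] dept_id=5 → 1 match(es) in b → 1 row(s).
- a[5] dept_id=4 → no match; kept with NULLs on the b side.
- a[6] dept_id=1 → 4 match(es) in b → 4 row(s).
- a[7] dept_id=2 → 1 match(es) in b → 1 row(s).
- plus 2 unmatched b row(s), each kept with NULL a columns.

Dave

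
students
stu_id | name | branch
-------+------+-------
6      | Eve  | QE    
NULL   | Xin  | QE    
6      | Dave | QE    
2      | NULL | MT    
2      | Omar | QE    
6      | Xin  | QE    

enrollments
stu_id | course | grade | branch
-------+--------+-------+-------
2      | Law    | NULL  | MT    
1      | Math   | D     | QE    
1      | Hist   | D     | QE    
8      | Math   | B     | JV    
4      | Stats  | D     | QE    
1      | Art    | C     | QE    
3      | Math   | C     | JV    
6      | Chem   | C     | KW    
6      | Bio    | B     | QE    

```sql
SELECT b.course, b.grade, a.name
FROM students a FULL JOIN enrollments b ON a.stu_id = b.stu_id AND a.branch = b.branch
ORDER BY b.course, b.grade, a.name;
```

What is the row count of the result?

FULL OUTER JOIN keeps every row from both sides; unmatched rows get NULL for the other side's columns.
Matching on a.stu_id = b.stu_id AND a.branch = b.branch. A NULL in a compared column never satisfies the condition.
- a row (stu_id=6, branch=QE): matches 1 b row(s) → 1 output row(s).
- a row (stu_id=NULL, branch=QE): no match → kept, b columns NULL.
- a row (stu_id=6, branch=QE): matches 1 b row(s) → 1 output row(s).
- a row (stu_id=2, branch=MT): matches 1 b row(s) → 1 output row(s).
- a row (stu_id=2, branch=QE): no match → kept, b columns NULL.
- a row (stu_id=6, branch=QE): matches 1 b row(s) → 1 output row(s).
- 7 row(s) from b found no a partner → padded with NULL.
Total: 4 matched + 9 padded = 13 rows.

13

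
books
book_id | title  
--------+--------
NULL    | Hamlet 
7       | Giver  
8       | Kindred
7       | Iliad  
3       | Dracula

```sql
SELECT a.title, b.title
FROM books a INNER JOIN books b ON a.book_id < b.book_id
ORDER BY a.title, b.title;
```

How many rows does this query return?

INNER JOIN keeps only pairs where the ON condition holds.
Matching on a.book_id < b.book_id. A NULL in a compared column never satisfies the condition.
Matched pairs: 5.
Total: 5 rows.

5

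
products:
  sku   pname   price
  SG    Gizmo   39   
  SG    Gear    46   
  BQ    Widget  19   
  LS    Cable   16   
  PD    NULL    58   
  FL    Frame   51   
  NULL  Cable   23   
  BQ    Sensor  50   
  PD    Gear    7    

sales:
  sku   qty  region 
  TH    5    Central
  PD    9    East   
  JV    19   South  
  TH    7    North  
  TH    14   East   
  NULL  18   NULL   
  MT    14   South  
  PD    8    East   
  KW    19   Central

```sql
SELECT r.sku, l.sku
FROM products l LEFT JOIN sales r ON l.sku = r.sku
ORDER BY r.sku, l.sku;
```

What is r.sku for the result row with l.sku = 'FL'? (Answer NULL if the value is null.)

NULL

LEFT JOIN keeps every row from `products`; unmatched rows get NULL for `sales`'s columns.
Matching on l.sku = r.sku. A NULL in a compared column never satisfies the condition.
Matched pairs: 4; unmatched l rows kept: 7.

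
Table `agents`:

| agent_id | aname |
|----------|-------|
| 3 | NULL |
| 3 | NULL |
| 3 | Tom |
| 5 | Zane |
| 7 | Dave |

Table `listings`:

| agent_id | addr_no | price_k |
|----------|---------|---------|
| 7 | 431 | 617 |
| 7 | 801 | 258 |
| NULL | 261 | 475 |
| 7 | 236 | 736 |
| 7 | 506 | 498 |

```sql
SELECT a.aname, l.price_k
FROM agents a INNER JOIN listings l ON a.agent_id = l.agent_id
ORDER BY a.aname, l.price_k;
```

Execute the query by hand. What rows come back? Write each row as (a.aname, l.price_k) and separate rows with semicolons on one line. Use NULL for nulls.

(Dave, 258); (Dave, 498); (Dave, 617); (Dave, 736)

INNER JOIN keeps only pairs where the ON condition holds.
Matching on a.agent_id = l.agent_id. A NULL in a compared column never satisfies the condition.
- a[0] agent_id=3 → no match; dropped.
- a[1] agent_id=3 → no match; dropped.
- a[2] agent_id=3 → no match; dropped.
- a[3] agent_id=5 → no match; dropped.
- a[4] agent_id=7 → 4 match(es) in l → 4 row(s).
After projecting and ordering:
a.aname | l.price_k
Dave | 258
Dave | 498
Dave | 617
Dave | 736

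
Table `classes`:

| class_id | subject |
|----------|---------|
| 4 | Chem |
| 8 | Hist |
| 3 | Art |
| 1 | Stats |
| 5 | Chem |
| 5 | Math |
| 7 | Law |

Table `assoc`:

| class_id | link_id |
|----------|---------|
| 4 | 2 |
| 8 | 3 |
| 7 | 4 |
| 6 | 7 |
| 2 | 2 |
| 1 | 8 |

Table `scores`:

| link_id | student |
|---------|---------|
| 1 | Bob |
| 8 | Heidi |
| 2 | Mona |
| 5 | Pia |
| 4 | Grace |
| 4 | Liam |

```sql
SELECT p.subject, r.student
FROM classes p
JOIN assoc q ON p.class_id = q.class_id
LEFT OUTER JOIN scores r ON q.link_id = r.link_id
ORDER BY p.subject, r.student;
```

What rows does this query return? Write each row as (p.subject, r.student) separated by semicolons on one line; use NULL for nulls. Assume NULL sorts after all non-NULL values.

Evaluate left to right. First `classes p INNER JOIN assoc q` on class_id: 4 row(s).
Then LEFT JOIN `scores r` on link_id: each of those 4 rows is kept; rows whose q.link_id has no match in r get NULL for r's columns.

(Chem, Mona); (Hist, NULL); (Law, Grace); (Law, Liam); (Stats, Heidi)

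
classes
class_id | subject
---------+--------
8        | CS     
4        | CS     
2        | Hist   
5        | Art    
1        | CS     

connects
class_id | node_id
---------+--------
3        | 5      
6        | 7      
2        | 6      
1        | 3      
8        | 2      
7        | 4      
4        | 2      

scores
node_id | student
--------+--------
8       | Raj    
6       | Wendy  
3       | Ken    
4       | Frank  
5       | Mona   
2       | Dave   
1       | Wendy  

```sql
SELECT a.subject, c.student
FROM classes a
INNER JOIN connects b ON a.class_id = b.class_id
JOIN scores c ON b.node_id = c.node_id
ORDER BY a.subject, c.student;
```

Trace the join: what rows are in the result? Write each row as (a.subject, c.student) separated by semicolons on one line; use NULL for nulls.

Joins associate left-to-right: classes INNER JOIN connects on class_id gives 4 intermediate row(s).
Then INNER JOIN `scores c` on node_id: keep only rows whose b.node_id appears in c.

(CS, Dave); (CS, Dave); (CS, Ken); (Hist, Wendy)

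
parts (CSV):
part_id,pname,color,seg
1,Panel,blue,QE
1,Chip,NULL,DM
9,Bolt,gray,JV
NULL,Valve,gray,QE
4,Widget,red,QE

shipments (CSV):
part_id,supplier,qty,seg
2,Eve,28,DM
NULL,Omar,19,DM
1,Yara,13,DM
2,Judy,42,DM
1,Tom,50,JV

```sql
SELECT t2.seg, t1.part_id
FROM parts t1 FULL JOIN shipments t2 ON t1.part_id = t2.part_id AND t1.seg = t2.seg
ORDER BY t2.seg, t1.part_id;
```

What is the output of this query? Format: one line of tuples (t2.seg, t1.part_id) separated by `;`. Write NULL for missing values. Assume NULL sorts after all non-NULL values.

(DM, 1); (DM, NULL); (DM, NULL); (DM, NULL); (JV, NULL); (NULL, 1); (NULL, 4); (NULL, 9); (NULL, NULL)

FULL OUTER JOIN keeps every row from both sides; unmatched rows get NULL for the other side's columns.
Matching on t1.part_id = t2.part_id AND t1.seg = t2.seg. A NULL in a compared column never satisfies the condition.
- t1[0] part_id=1, seg=QE → no match; kept with NULLs on the t2 side.
- t1[1] part_id=1, seg=DM → 1 match(es) in t2 → 1 row(s).
- t1[2] part_id=9, seg=JV → no match; kept with NULLs on the t2 side.
- t1[3] part_id=NULL, seg=QE → no match; kept with NULLs on the t2 side.
- t1[4] part_id=4, seg=QE → no match; kept with NULLs on the t2 side.
- 4 t2 row(s) had no t1 match → kept, t1 columns NULL.
After projecting and ordering:
t2.seg | t1.part_id
DM | 1
DM | NULL
DM | NULL
DM | NULL
JV | NULL
NULL | 1
NULL | 4
NULL | 9
NULL | NULL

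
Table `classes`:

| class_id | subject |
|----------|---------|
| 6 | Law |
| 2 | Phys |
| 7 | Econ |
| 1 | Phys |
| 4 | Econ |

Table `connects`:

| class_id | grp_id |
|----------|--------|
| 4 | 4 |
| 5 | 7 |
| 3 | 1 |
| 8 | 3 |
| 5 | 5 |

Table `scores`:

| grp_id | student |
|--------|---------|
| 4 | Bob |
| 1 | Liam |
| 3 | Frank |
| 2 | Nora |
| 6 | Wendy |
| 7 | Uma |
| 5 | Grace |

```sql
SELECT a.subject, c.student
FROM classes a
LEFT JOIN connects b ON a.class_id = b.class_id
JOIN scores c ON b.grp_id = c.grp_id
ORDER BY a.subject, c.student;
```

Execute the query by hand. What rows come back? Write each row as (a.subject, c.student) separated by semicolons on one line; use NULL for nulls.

Step 1 — a LEFT JOIN b on class_id → 5 row(s).
Then INNER JOIN `scores c` on grp_id: keep only rows whose b.grp_id appears in c.

(Econ, Bob)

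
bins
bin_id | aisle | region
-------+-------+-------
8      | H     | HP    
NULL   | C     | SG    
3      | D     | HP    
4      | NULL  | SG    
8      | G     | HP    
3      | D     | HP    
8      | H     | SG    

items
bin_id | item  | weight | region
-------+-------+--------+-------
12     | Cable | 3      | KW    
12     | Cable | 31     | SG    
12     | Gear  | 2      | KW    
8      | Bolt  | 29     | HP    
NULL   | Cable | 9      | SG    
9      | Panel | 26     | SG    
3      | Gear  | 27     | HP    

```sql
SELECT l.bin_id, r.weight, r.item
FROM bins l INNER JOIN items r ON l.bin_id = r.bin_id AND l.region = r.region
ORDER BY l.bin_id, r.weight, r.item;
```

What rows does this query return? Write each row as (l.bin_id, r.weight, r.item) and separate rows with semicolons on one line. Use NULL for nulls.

(3, 27, Gear); (3, 27, Gear); (8, 29, Bolt); (8, 29, Bolt)

INNER JOIN keeps only pairs where the ON condition holds.
Matching on l.bin_id = r.bin_id AND l.region = r.region. A NULL in a compared column never satisfies the condition.
- l[0] bin_id=8, region=HP → 1 match(es) in r → 1 row(s).
- l[1] bin_id=NULL, region=SG → no match; dropped.
- l[2] bin_id=3, region=HP → 1 match(es) in r → 1 row(s).
- l[3] bin_id=4, region=SG → no match; dropped.
- l[4] bin_id=8, region=HP → 1 match(es) in r → 1 row(s).
- l[5] bin_id=3, region=HP → 1 match(es) in r → 1 row(s).
- l[6] bin_id=8, region=SG → no match; dropped.
After projecting and ordering:
l.bin_id | r.weight | r.item
3 | 27 | Gear
3 | 27 | Gear
8 | 29 | Bolt
8 | 29 | Bolt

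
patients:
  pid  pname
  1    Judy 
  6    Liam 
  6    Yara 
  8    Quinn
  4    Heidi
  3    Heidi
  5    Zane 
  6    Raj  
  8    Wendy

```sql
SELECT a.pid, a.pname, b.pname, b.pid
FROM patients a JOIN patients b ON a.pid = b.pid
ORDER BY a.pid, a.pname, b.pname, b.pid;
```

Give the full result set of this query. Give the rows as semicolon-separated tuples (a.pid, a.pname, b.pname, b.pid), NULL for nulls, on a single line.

(1, Judy, Judy, 1); (3, Heidi, Heidi, 3); (4, Heidi, Heidi, 4); (5, Zane, Zane, 5); (6, Liam, Liam, 6); (6, Liam, Raj, 6); (6, Liam, Yara, 6); (6, Raj, Liam, 6); (6, Raj, Raj, 6); (6, Raj, Yara, 6); (6, Yara, Liam, 6); (6, Yara, Raj, 6); (6, Yara, Yara, 6); (8, Quinn, Quinn, 8); (8, Quinn, Wendy, 8); (8, Wendy, Quinn, 8); (8, Wendy, Wendy, 8)

INNER JOIN keeps only pairs where the ON condition holds.
Matching on a.pid = b.pid.
- a[0] pid=1 → 1 match(es) in b → 1 row(s).
- a[1] pid=6 → 3 match(es) in b → 3 row(s).
- a[2] pid=6 → 3 match(es) in b → 3 row(s).
- a[3] pid=8 → 2 match(es) in b → 2 row(s).
- a[4] pid=4 → 1 match(es) in b → 1 row(s).
- a[5] pid=3 → 1 match(es) in b → 1 row(s).
- a[6] pid=5 → 1 match(es) in b → 1 row(s).
- a[7] pid=6 → 3 match(es) in b → 3 row(s).
- a[8] pid=8 → 2 match(es) in b → 2 row(s).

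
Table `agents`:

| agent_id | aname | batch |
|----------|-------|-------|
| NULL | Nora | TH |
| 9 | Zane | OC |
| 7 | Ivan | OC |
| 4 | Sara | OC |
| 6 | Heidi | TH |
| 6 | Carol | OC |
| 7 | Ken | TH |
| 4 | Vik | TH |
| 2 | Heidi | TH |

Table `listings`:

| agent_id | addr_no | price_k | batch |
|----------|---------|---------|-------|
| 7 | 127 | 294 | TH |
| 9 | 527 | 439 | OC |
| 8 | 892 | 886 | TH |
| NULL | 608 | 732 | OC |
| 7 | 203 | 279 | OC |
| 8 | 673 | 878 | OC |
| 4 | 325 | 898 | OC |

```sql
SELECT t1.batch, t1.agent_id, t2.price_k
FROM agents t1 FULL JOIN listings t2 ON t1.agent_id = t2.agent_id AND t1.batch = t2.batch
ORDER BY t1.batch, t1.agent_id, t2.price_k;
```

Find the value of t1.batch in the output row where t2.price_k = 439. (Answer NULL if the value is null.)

FULL OUTER JOIN keeps every row from both sides; unmatched rows get NULL for the other side's columns.
Matching on t1.agent_id = t2.agent_id AND t1.batch = t2.batch. A NULL in a compared column never satisfies the condition.
- t1 (agent_id=NULL, batch=TH) has no partner → padded with NULL.
- t1 (agent_id=9, batch=OC) pairs with 1 row(s) of t2.
- t1 (agent_id=7, batch=OC) pairs with 1 row(s) of t2.
- t1 (agent_id=4, batch=OC) pairs with 1 row(s) of t2.
- t1 (agent_id=6, batch=TH) has no partner → padded with NULL.
- t1 (agent_id=6, batch=OC) has no partner → padded with NULL.
- t1 (agent_id=7, batch=TH) pairs with 1 row(s) of t2.
- t1 (agent_id=4, batch=TH) has no partner → padded with NULL.
- t1 (agent_id=2, batch=TH) has no partner → padded with NULL.
- 3 t2 row(s) had no t1 match → kept, t1 columns NULL.

OC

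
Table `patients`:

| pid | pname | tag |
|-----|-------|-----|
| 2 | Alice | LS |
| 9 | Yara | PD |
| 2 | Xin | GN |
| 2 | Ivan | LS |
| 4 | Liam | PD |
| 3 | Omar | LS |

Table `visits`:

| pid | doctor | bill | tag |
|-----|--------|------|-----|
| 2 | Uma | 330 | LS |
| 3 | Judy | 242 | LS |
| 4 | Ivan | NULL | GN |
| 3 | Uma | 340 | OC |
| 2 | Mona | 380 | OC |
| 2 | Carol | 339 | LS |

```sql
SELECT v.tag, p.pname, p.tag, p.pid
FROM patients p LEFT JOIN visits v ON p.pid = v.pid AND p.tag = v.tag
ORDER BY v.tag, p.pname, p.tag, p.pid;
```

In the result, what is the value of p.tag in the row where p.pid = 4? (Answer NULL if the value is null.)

PD

LEFT JOIN keeps every row from `patients`; unmatched rows get NULL for `visits`'s columns.
Matching on p.pid = v.pid AND p.tag = v.tag.
Matched pairs: 5; unmatched p rows kept: 3.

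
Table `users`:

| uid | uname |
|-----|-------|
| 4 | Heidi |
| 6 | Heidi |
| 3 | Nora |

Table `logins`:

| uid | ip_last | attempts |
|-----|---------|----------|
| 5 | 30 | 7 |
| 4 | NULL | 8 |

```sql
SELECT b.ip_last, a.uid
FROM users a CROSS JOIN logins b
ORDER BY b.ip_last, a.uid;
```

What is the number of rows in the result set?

6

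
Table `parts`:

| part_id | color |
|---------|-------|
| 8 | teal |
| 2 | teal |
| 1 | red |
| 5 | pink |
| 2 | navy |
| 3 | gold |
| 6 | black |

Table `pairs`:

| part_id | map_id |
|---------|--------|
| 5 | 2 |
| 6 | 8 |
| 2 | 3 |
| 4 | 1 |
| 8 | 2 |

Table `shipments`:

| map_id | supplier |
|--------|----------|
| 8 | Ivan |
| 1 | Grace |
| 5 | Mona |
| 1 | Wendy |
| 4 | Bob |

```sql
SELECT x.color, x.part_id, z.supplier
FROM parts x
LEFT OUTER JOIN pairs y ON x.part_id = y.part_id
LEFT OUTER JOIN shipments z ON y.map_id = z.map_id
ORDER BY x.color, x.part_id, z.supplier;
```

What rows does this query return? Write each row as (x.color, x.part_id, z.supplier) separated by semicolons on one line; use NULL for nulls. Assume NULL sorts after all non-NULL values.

Evaluate left to right. First `parts x LEFT JOIN pairs y` on part_id: 7 row(s).
Then LEFT JOIN `shipments z` on map_id: each of those 7 rows is kept; rows whose y.map_id has no match in z get NULL for z's columns.

(black, 6, Ivan); (gold, 3, NULL); (navy, 2, NULL); (pink, 5, NULL); (red, 1, NULL); (teal, 2, NULL); (teal, 8, NULL)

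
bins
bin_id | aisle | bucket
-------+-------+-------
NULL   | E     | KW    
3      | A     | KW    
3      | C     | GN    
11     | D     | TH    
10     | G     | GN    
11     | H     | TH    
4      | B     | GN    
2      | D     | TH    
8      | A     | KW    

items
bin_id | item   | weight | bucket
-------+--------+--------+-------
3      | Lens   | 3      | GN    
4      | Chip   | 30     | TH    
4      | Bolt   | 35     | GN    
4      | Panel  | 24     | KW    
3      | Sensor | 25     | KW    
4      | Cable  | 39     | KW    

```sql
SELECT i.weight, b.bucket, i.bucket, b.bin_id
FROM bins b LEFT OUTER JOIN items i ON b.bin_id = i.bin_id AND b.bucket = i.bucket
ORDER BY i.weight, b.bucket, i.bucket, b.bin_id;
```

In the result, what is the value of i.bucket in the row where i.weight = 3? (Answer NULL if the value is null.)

GN

LEFT JOIN keeps every row from `bins`; unmatched rows get NULL for `items`'s columns.
Matching on b.bin_id = i.bin_id AND b.bucket = i.bucket. A NULL in a compared column never satisfies the condition.
- b (bin_id=NULL, bucket=KW) has no partner → padded with NULL.
- b (bin_id=3, bucket=KW) pairs with 1 row(s) of i.
- b (bin_id=3, bucket=GN) pairs with 1 row(s) of i.
- b (bin_id=11, bucket=TH) has no partner → padded with NULL.
- b (bin_id=10, bucket=GN) has no partner → padded with NULL.
- b (bin_id=11, bucket=TH) has no partner → padded with NULL.
- b (bin_id=4, bucket=GN) pairs with 1 row(s) of i.
- b (bin_id=2, bucket=TH) has no partner → padded with NULL.
- b (bin_id=8, bucket=KW) has no partner → padded with NULL.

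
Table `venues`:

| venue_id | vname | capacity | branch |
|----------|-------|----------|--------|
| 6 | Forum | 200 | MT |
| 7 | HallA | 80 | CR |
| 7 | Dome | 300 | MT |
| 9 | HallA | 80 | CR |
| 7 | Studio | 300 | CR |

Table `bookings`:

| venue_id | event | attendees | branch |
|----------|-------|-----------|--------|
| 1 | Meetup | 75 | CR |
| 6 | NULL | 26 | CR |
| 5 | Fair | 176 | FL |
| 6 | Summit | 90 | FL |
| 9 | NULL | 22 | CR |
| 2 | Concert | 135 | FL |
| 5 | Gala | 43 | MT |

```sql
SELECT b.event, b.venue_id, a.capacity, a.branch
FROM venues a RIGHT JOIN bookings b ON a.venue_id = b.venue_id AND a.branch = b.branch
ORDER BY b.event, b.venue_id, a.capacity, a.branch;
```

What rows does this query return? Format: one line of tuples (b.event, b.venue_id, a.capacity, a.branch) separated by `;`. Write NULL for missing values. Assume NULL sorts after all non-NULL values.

(Concert, 2, NULL, NULL); (Fair, 5, NULL, NULL); (Gala, 5, NULL, NULL); (Meetup, 1, NULL, NULL); (Summit, 6, NULL, NULL); (NULL, 6, NULL, NULL); (NULL, 9, 80, CR)

RIGHT JOIN keeps every row from `bookings`; unmatched rows get NULL for `venues`'s columns.
Matching on a.venue_id = b.venue_id AND a.branch = b.branch.
Matched pairs: 1; unmatched b rows kept: 6.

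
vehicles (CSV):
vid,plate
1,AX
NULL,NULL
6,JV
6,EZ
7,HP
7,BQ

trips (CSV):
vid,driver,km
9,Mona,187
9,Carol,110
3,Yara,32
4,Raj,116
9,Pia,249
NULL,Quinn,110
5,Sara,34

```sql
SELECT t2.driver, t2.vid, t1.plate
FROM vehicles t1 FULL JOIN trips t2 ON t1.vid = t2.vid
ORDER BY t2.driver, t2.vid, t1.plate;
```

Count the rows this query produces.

13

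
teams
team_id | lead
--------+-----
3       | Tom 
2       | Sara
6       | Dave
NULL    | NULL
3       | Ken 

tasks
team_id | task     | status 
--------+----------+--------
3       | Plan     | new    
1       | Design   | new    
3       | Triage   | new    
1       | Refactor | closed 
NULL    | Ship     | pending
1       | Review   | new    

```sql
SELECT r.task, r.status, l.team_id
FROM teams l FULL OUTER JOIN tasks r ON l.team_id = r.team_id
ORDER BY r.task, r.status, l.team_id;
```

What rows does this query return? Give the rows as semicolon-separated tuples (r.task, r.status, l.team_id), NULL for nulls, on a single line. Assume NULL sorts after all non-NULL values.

(Design, new, NULL); (Plan, new, 3); (Plan, new, 3); (Refactor, closed, NULL); (Review, new, NULL); (Ship, pending, NULL); (Triage, new, 3); (Triage, new, 3); (NULL, NULL, 2); (NULL, NULL, 6); (NULL, NULL, NULL)

FULL OUTER JOIN keeps every row from both sides; unmatched rows get NULL for the other side's columns.
Matching on l.team_id = r.team_id. A NULL in a compared column never satisfies the condition.
Matched pairs: 4; unmatched l rows kept: 3; unmatched r rows kept: 4.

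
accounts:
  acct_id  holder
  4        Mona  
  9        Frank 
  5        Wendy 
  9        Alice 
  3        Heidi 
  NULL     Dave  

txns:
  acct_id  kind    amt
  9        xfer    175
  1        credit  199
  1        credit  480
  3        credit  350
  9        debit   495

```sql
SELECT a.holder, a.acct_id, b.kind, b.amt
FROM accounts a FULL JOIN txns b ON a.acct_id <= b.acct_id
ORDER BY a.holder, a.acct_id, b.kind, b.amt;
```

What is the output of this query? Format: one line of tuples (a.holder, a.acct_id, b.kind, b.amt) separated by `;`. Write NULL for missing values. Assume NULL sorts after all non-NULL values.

FULL OUTER JOIN keeps every row from both sides; unmatched rows get NULL for the other side's columns.
Matching on a.acct_id <= b.acct_id. A NULL in a compared column never satisfies the condition.
Matched pairs: 11; unmatched a rows kept: 1; unmatched b rows kept: 2.

(Alice, 9, debit, 495); (Alice, 9, xfer, 175); (Dave, NULL, NULL, NULL); (Frank, 9, debit, 495); (Frank, 9, xfer, 175); (Heidi, 3, credit, 350); (Heidi, 3, debit, 495); (Heidi, 3, xfer, 175); (Mona, 4, debit, 495); (Mona, 4, xfer, 175); (Wendy, 5, debit, 495); (Wendy, 5, xfer, 175); (NULL, NULL, credit, 199); (NULL, NULL, credit, 480)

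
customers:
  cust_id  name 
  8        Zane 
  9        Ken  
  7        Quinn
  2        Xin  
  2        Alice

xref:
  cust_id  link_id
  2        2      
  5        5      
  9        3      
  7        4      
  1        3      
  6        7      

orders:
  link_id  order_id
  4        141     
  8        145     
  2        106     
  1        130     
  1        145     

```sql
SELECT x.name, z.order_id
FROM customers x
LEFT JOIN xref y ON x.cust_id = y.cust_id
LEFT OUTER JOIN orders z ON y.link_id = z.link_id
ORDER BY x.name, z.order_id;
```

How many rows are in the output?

5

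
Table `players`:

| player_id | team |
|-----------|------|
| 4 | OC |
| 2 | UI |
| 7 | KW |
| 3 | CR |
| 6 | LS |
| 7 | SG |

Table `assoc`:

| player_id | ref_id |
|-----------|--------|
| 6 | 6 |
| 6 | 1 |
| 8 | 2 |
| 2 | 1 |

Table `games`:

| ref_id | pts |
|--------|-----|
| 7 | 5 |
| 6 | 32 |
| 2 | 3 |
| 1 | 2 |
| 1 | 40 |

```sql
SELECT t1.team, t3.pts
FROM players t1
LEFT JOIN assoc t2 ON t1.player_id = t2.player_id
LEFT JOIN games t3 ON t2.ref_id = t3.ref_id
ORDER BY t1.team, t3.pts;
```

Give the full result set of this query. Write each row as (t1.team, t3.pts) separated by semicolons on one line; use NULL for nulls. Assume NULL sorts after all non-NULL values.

(CR, NULL); (KW, NULL); (LS, 2); (LS, 32); (LS, 40); (OC, NULL); (SG, NULL); (UI, 2); (UI, 40)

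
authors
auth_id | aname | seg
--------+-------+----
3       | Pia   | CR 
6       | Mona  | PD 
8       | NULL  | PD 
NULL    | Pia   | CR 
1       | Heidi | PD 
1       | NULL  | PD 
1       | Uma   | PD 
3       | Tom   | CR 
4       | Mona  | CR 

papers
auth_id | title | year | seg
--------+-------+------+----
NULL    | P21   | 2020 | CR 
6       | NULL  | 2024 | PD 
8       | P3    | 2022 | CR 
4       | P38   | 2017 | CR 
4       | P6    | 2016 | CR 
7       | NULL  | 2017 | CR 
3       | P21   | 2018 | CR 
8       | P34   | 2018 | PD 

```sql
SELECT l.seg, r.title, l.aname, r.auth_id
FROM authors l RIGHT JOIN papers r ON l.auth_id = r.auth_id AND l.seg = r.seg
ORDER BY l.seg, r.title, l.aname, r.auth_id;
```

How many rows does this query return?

9

RIGHT JOIN keeps every row from `papers`; unmatched rows get NULL for `authors`'s columns.
Matching on l.auth_id = r.auth_id AND l.seg = r.seg. A NULL in a compared column never satisfies the condition.
- l row (auth_id=3, seg=CR): matches 1 r row(s) → 1 output row(s).
- l row (auth_id=6, seg=PD): matches 1 r row(s) → 1 output row(s).
- l row (auth_id=8, seg=PD): matches 1 r row(s) → 1 output row(s).
- l row (auth_id=NULL, seg=CR): no match.
- l row (auth_id=1, seg=PD): no match.
- l row (auth_id=1, seg=PD): no match.
- l row (auth_id=1, seg=PD): no match.
- l row (auth_id=3, seg=CR): matches 1 r row(s) → 1 output row(s).
- l row (auth_id=4, seg=CR): matches 2 r row(s) → 2 output row(s).
- plus 3 unmatched r row(s), each kept with NULL l columns.
Total: 6 matched + 3 padded = 9 rows.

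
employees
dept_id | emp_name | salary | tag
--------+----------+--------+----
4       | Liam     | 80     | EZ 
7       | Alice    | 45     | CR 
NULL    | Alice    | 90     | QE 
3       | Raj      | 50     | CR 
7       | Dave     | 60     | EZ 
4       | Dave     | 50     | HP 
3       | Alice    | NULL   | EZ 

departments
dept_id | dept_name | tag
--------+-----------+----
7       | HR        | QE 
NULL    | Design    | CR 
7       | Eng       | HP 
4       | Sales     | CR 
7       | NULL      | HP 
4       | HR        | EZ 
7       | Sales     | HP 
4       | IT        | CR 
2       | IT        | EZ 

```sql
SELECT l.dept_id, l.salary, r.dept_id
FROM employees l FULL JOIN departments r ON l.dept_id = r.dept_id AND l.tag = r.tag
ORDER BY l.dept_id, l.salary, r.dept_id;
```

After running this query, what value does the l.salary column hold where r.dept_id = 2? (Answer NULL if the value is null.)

NULL

FULL OUTER JOIN keeps every row from both sides; unmatched rows get NULL for the other side's columns.
Matching on l.dept_id = r.dept_id AND l.tag = r.tag. A NULL in a compared column never satisfies the condition.
- l row (dept_id=4, tag=EZ): matches 1 r row(s) → 1 output row(s).
- l row (dept_id=7, tag=CR): no match → kept, r columns NULL.
- l row (dept_id=NULL, tag=QE): no match → kept, r columns NULL.
- l row (dept_id=3, tag=CR): no match → kept, r columns NULL.
- l row (dept_id=7, tag=EZ): no match → kept, r columns NULL.
- l row (dept_id=4, tag=HP): no match → kept, r columns NULL.
- l row (dept_id=3, tag=EZ): no match → kept, r columns NULL.
- plus 8 unmatched r row(s), each kept with NULL l columns.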